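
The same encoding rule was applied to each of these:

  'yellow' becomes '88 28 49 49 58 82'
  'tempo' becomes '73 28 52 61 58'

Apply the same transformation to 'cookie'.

22 58 58 46 40 28

With a=1..z=26, the number is 3·pos + 13.
On cookie: c=3→22, o=15→58, o=15→58, k=11→46, i=9→40, e=5→28.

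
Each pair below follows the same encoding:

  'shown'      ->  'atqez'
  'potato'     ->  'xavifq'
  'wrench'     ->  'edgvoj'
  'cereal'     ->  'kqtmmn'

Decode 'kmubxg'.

The shifts repeat in a cycle of length 3: positions 0,1,… shift by +8, +12, +2, then the pattern repeats.
Decoding kmubxg: k−8=c, m−12=a, u−2=s, b−8=t, x−12=l, g−2=e.

castle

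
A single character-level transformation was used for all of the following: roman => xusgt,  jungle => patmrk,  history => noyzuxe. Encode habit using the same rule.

Compare letters: r→x is +6, o→u is +6, m→s is +6 — a constant shift. Every letter moves 6 places later in the alphabet, wrapping around z→a.
On habit: h+6=n, a+6=g, b+6=h, i+6=o, t+6=z.

nghoz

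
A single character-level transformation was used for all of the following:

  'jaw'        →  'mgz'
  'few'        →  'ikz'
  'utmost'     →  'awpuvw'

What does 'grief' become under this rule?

The shift depends on letter class: consonant j→m is +3, but vowel a→g is +6. Vowels shift forward by 6 and consonants shift forward by 3.
For grief: g(cons)+3=j, r(cons)+3=u, i(vowel)+6=o, e(vowel)+6=k, f(cons)+3=i.

juoki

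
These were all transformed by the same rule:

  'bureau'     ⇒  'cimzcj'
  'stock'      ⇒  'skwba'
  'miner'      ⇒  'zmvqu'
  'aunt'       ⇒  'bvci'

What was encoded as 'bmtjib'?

tablet

Read the word backwards and shift each letter +8.
Reversing it on bmtjib: shift back: b−8=t, m−8=e, t−8=l, j−8=b, i−8=a, b−8=t → telbat; then reverse → tablet.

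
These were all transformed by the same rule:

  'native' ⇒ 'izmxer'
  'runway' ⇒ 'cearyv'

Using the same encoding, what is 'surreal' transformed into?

peivvyw

Two steps: reverse the string, then apply a Caesar shift of +4.
For surreal: reverse → laerrus; then shift: l+4=p, a+4=e, e+4=i, r+4=v, r+4=v, u+4=y, s+4=w.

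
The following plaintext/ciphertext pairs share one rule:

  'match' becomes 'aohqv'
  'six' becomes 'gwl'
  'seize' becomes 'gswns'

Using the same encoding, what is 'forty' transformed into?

Compare letters: m→a is +14, a→o is +14, t→h is +14 — a constant shift. This is a Caesar cipher with shift 14.
On forty: f+14=t, o+14=c, r+14=f, t+14=h, y+14=m.

tcfhm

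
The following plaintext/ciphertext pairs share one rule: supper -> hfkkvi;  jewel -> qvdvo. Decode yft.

Each pair mirrors across the alphabet (s↔h, u↔f, p↔k): positions sum to 25. This is the alphabet-reversal cipher (Atbash): a becomes z, b becomes y, etc.
Reversing it on yft: y↔b, f↔u, t↔g.

bug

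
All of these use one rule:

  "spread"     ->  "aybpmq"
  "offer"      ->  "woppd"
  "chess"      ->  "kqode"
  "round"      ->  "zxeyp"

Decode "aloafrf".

Letter i (0-indexed) is shifted by i+8, so successive shifts are 8, 9, 10, ….
Undoing it on aloafrf: a−8=s, l−9=c, o−10=e, a−11=p, f−12=t, r−13=e, f−14=r.

scepter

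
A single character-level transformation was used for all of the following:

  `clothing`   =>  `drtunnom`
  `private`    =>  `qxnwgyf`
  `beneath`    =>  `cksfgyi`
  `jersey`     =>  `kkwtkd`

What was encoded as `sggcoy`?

Shifts by position in clothing: pos 0: c→d (+1), pos 1: l→r (+6), pos 2: o→t (+5), pos 3: t→u (+1), pos 4: h→n (+6), pos 5: i→n (+5) — repeating every 3. The shifts repeat in a cycle of length 3: positions 0,1,… shift by +1, +6, +5, then the pattern repeats.
Undoing it on sggcoy: s−1=r, g−6=a, g−5=b, c−1=b, o−6=i, y−5=t.

rabbit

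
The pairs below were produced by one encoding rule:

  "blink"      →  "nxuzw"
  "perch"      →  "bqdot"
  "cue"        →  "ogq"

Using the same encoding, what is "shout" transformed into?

etagf

Compare letters: b→n is +12, l→x is +12, i→u is +12 — a constant shift. This is a Caesar cipher with shift 12.
On shout: s+12=e, h+12=t, o+12=a, u+12=g, t+12=f.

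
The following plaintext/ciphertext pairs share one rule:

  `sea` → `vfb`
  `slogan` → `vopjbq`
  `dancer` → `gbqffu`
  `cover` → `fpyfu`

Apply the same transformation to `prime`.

sujpf

The shift depends on letter class: consonant s→v is +3, but vowel e→f is +1. Two shifts are in play — +1 for a/e/i/o/u, +3 for every other letter.
Applying it to prime: p(cons)+3=s, r(cons)+3=u, i(vowel)+1=j, m(cons)+3=p, e(vowel)+1=f.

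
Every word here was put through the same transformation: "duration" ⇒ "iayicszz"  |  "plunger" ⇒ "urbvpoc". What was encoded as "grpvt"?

blink

The shift increases by 1 at each position, starting from +5: 5, 6, 7, ….
Undoing it on grpvt: g−5=b, r−6=l, p−7=i, v−8=n, t−9=k.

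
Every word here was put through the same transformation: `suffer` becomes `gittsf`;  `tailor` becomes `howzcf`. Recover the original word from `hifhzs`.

Compare letters: s→g is +14, u→i is +14, f→t is +14 — a constant shift. Every letter moves 14 places later in the alphabet, wrapping around z→a.
Undoing it on hifhzs: h−14=t, i−14=u, f−14=r, h−14=t, z−14=l, s−14=e.

turtle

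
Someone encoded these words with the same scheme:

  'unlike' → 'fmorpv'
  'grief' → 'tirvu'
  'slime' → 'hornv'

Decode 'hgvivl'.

stereo

Each pair mirrors across the alphabet (u↔f, n↔m, l↔o): positions sum to 25. Each letter is replaced by its mirror in the alphabet: a↔z, b↔y, c↔x, and so on (the Atbash cipher).
Reversing it on hgvivl: h↔s, g↔t, v↔e, i↔r, v↔e, l↔o.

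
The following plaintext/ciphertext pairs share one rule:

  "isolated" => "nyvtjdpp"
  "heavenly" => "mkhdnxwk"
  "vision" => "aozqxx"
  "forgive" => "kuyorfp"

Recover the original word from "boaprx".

In isolated: i→n is +5, s→y is +6, o→v is +7, l→t is +8 — the shift increases by 1 each position. Each letter shifts forward by (position + 5), i.e. 5, 6, 7, … — the shift grows by one for each successive letter.
Decoding boaprx: b−5=w, o−6=i, a−7=t, p−8=h, r−9=i, x−10=n.

within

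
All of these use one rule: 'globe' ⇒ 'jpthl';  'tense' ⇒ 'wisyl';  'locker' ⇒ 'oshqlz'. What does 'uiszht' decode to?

rental

The shift increases by 1 at each position, starting from +3: 3, 4, 5, ….
Reversing it on uiszht: u−3=r, i−4=e, s−5=n, z−6=t, h−7=a, t−8=l.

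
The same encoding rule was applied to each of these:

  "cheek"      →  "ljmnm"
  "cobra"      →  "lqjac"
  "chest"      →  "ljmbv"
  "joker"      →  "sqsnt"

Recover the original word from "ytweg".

Shifts by position in cheek: pos 0: c→l (+9), pos 1: h→j (+2), pos 2: e→m (+8), pos 3: e→n (+9), pos 4: k→m (+2) — repeating every 3. The shifts repeat in a cycle of length 3: positions 0,1,… shift by +9, +2, +8, then the pattern repeats.
Undoing it on ytweg: y−9=p, t−2=r, w−8=o, e−9=v, g−2=e.

prove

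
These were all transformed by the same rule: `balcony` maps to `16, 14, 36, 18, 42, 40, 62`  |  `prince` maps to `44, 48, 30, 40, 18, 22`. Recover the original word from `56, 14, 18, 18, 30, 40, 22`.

b(#2)→16 and a(#1)→14: differences scale by 2, so n = 2·pos + 12. The formula is n = 2×(alphabet index, a=1) + 12.
Reversing it on 56, 14, 18, 18, 30, 40, 22: 56→(56−12)÷2=22=v, 14→(14−12)÷2=1=a, 18→(18−12)÷2=3=c, 18→(18−12)÷2=3=c, 30→(30−12)÷2=9=i, 40→(40−12)÷2=14=n, 22→(22−12)÷2=5=e.

vaccine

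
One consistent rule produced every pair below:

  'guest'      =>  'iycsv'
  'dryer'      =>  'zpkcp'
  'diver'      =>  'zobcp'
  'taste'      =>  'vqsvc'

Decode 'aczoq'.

media

g(6)→i(8) and u(20)→y(24) fit y≡3x+16 (mod 26); the inverse of 3 mod 26 is 9. Treating letters as 0–25, the rule is x ↦ 3x + 16 (mod 26).
Decoding aczoq: a(0)→9·(0−16)≡12=m; c(2)→9·(2−16)≡4=e; z(25)→9·(25−16)≡3=d; o(14)→9·(14−16)≡8=i; q(16)→9·(16−16)≡0=a (all mod 26).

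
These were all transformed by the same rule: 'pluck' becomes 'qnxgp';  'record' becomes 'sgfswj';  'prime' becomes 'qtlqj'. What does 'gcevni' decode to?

fabric

In pluck: p→q is +1, l→n is +2, u→x is +3, c→g is +4 — the shift increases by 1 each position. Each letter shifts forward by (position + 1), i.e. 1, 2, 3, … — the shift grows by one for each successive letter.
Undoing it on gcevni: g−1=f, c−2=a, e−3=b, v−4=r, n−5=i, i−6=c.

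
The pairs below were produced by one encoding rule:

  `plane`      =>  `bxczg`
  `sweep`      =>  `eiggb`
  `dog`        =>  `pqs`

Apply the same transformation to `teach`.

The shift depends on letter class: consonant p→b is +12, but vowel a→c is +2. Two shifts are in play — +2 for a/e/i/o/u, +12 for every other letter.
On teach: t(cons)+12=f, e(vowel)+2=g, a(vowel)+2=c, c(cons)+12=o, h(cons)+12=t.

fgcot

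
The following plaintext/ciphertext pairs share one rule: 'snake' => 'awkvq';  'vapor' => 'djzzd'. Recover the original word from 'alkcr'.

In snake: s→a is +8, n→w is +9, a→k is +10, k→v is +11 — the shift increases by 1 each position. Letter i (0-indexed) is shifted by i+8, so successive shifts are 8, 9, 10, ….
Undoing it on alkcr: a−8=s, l−9=c, k−10=a, c−11=r, r−12=f.

scarf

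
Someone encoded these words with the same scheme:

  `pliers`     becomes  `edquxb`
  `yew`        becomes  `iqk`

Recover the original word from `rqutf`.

thief

The output letters match the input read backwards, each shifted +12: pliers reversed is sreilp. Read the word backwards and shift each letter +12.
Decoding rqutf: shift back: r−12=f, q−12=e, u−12=i, t−12=h, f−12=t → feiht; then reverse → thief.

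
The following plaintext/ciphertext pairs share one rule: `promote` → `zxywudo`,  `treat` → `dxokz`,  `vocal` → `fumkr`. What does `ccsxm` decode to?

swing

Shifts by position in promote: pos 0: p→z (+10), pos 1: r→x (+6), pos 2: o→y (+10), pos 3: m→w (+10), pos 4: o→u (+6), pos 5: t→d (+10) — repeating every 3. The shifts repeat in a cycle of length 3: positions 0,1,… shift by +10, +6, +10, then the pattern repeats.
Reversing it on ccsxm: c−10=s, c−6=w, s−10=i, x−10=n, m−6=g.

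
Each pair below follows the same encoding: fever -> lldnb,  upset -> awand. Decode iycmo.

crude

In fever: f→l is +6, e→l is +7, v→d is +8, e→n is +9 — the shift increases by 1 each position. Each letter shifts forward by (position + 6), i.e. 6, 7, 8, … — the shift grows by one for each successive letter.
Undoing it on iycmo: i−6=c, y−7=r, c−8=u, m−9=d, o−10=e.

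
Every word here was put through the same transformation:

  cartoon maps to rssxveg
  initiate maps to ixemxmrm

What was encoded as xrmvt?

print

The output letters match the input read backwards, each shifted +4: cartoon reversed is nootrac. Two steps: reverse the string, then apply a Caesar shift of +4.
Undoing it on xrmvt: shift back: x−4=t, r−4=n, m−4=i, v−4=r, t−4=p → tnirp; then reverse → print.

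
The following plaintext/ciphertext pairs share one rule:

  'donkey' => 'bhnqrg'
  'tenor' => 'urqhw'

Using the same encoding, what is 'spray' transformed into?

bdusv

The output letters match the input read backwards, each shifted +3: donkey reversed is yeknod. The word is reversed, then every letter is shifted forward by 3.
Applying it to spray: reverse → yarps; then shift: y+3=b, a+3=d, r+3=u, p+3=s, s+3=v.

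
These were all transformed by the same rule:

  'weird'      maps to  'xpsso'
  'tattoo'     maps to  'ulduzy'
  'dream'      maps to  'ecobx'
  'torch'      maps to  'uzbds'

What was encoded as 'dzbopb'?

Shifts by position in weird: pos 0: w→x (+1), pos 1: e→p (+11), pos 2: i→s (+10), pos 3: r→s (+1), pos 4: d→o (+11) — repeating every 3. A repeating key of period 3 is used — shifts +1, +11, +10 over and over.
Undoing it on dzbopb: d−1=c, z−11=o, b−10=r, o−1=n, p−11=e, b−10=r.

corner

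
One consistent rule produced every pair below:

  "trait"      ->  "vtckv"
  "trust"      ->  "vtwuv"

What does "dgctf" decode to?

Compare letters: t→v is +2, r→t is +2, a→c is +2 — a constant shift. This is a Caesar cipher with shift 2.
Undoing it on dgctf: d−2=b, g−2=e, c−2=a, t−2=r, f−2=d.

beard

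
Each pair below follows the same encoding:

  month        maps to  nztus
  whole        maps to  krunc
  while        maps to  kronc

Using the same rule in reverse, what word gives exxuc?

Two steps: reverse the string, then apply a Caesar shift of +6.
Undoing it on exxuc: shift back: e−6=y, x−6=r, x−6=r, u−6=o, c−6=w → yrrow; then reverse → worry.

worry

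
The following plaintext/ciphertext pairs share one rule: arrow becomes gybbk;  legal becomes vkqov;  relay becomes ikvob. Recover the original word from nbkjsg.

wizard

Read the word backwards and shift each letter +10.
Undoing it on nbkjsg: shift back: n−10=d, b−10=r, k−10=a, j−10=z, s−10=i, g−10=w → draziw; then reverse → wizard.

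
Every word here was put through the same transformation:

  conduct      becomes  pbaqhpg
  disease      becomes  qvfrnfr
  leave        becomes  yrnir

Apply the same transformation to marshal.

znefuny

Every letter moves 13 places later in the alphabet, wrapping around z→a.
For marshal: m+13=z, a+13=n, r+13=e, s+13=f, h+13=u, a+13=n, l+13=y.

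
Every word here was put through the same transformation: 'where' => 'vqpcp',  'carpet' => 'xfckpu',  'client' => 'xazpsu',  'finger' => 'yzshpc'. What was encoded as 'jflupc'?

master

Treating letters as 0–25, the rule is x ↦ 9x + 5 (mod 26).
Decoding jflupc: j(9)→3·(9−5)≡12=m; f(5)→3·(5−5)≡0=a; l(11)→3·(11−5)≡18=s; u(20)→3·(20−5)≡19=t; p(15)→3·(15−5)≡4=e; c(2)→3·(2−5)≡17=r (all mod 26).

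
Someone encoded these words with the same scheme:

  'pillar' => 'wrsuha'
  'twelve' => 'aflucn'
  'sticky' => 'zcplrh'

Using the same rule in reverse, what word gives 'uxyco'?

Shifts by position in pillar: pos 0: p→w (+7), pos 1: i→r (+9), pos 2: l→s (+7), pos 3: l→u (+9) — repeating every 2. The shifts repeat in a cycle of length 2: positions 0,1,… shift by +7, +9, then the pattern repeats.
Reversing it on uxyco: u−7=n, x−9=o, y−7=r, c−9=t, o−7=h.

north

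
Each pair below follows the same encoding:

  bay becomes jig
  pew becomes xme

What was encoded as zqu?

Every letter moves 8 places later in the alphabet, wrapping around z→a.
Undoing it on zqu: z−8=r, q−8=i, u−8=m.

rim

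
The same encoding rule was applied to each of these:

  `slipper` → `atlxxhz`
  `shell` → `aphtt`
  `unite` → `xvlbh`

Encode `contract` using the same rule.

The shift depends on letter class: consonant s→a is +8, but vowel i→l is +3. Vowels shift forward by 3 and consonants shift forward by 8.
Applying it to contract: c(cons)+8=k, o(vowel)+3=r, n(cons)+8=v, t(cons)+8=b, r(cons)+8=z, a(vowel)+3=d, c(cons)+8=k, t(cons)+8=b.

krvbzdkb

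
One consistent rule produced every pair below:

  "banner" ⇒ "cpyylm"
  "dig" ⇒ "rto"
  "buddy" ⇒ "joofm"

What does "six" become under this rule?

itd

The output letters match the input read backwards, each shifted +11: banner reversed is rennab. Two steps: reverse the string, then apply a Caesar shift of +11.
For six: reverse → xis; then shift: x+11=i, i+11=t, s+11=d.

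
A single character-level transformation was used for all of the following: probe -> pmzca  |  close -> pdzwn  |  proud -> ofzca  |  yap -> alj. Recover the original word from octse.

The output letters match the input read backwards, each shifted +11: probe reversed is eborp. Read the word backwards and shift each letter +11.
Undoing it on octse: shift back: o−11=d, c−11=r, t−11=i, s−11=h, e−11=t → driht; then reverse → third.

third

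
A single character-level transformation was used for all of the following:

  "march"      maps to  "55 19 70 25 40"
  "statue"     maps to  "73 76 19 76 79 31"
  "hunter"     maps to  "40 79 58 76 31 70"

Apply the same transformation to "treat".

m(#13)→55 and a(#1)→19: differences scale by 3, so n = 3·pos + 16. With a=1..z=26, the number is 3·pos + 16.
For treat: t=20→76, r=18→70, e=5→31, a=1→19, t=20→76.

76 70 31 19 76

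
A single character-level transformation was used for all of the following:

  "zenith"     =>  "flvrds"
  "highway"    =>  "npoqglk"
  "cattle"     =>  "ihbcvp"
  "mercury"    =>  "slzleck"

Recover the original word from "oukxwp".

income

Each letter shifts forward by (position + 6), i.e. 6, 7, 8, … — the shift grows by one for each successive letter.
Undoing it on oukxwp: o−6=i, u−7=n, k−8=c, x−9=o, w−10=m, p−11=e.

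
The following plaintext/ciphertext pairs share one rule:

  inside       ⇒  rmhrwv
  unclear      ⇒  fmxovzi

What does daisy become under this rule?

Each pair mirrors across the alphabet (i↔r, n↔m, s↔h): positions sum to 25. Letters are reflected about the middle of the alphabet (position → 25−position): Atbash.
For daisy: d↔w, a↔z, i↔r, s↔h, y↔b.

wzrhb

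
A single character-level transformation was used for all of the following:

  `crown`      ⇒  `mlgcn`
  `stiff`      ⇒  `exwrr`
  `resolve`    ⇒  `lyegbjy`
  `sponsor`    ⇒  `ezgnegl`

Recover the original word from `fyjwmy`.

Treating letters as 0–25, the rule is x ↦ 19x + 0 (mod 26).
Reversing it on fyjwmy: f(5)→11·(5−0)≡3=d; y(24)→11·(24−0)≡4=e; j(9)→11·(9−0)≡21=v; w(22)→11·(22−0)≡8=i; m(12)→11·(12−0)≡2=c; y(24)→11·(24−0)≡4=e (all mod 26).

device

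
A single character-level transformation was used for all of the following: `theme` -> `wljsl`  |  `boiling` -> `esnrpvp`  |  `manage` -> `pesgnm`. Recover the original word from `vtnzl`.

The shift increases by 1 at each position, starting from +3: 3, 4, 5, ….
Reversing it on vtnzl: v−3=s, t−4=p, n−5=i, z−6=t, l−7=e.

spite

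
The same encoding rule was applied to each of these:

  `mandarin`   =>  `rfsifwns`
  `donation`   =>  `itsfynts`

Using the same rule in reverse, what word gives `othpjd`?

It's a constant shift of +5 (ROT5).
Undoing it on othpjd: o−5=j, t−5=o, h−5=c, p−5=k, j−5=e, d−5=y.

jockey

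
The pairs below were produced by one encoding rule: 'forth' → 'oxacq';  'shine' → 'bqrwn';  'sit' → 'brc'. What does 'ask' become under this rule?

jbt

It's a constant shift of +9 (ROT9).
On ask: a+9=j, s+9=b, k+9=t.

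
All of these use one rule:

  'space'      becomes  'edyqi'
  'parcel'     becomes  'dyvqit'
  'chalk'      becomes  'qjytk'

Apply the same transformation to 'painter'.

dyslniv

s(18)→e(4) and p(15)→d(3) fit y≡9x+24 (mod 26); the inverse of 9 mod 26 is 3. Treating letters as 0–25, the rule is x ↦ 9x + 24 (mod 26).
For painter: p(15)→9·15+24≡3=d; a(0)→9·0+24≡24=y; i(8)→9·8+24≡18=s; n(13)→9·13+24≡11=l; t(19)→9·19+24≡13=n; e(4)→9·4+24≡8=i; r(17)→9·17+24≡21=v (all mod 26).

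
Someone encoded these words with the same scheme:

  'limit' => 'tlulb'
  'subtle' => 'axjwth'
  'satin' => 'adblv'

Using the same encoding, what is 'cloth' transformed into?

Shifts by position in limit: pos 0: l→t (+8), pos 1: i→l (+3), pos 2: m→u (+8), pos 3: i→l (+3) — repeating every 2. It's a Vigenère-style cipher with numeric key [8,3]: position i shifts by key[i mod 2].
On cloth: c+8=k, l+3=o, o+8=w, t+3=w, h+8=p.

kowwp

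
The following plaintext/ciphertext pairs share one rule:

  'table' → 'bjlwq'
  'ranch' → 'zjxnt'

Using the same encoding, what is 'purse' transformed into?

In table: t→b is +8, a→j is +9, b→l is +10, l→w is +11 — the shift increases by 1 each position. Letter i (0-indexed) is shifted by i+8, so successive shifts are 8, 9, 10, ….
On purse: p+8=x, u+9=d, r+10=b, s+11=d, e+12=q.

xdbdq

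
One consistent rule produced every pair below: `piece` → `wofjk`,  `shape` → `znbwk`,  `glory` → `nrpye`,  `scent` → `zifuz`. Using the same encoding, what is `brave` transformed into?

Shifts by position in piece: pos 0: p→w (+7), pos 1: i→o (+6), pos 2: e→f (+1), pos 3: c→j (+7), pos 4: e→k (+6) — repeating every 3. The shifts repeat in a cycle of length 3: positions 0,1,… shift by +7, +6, +1, then the pattern repeats.
On brave: b+7=i, r+6=x, a+1=b, v+7=c, e+6=k.

ixbck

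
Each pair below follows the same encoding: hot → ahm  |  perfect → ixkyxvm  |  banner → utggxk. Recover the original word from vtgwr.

candy

Compare letters: h→a is +19, o→h is +19, t→m is +19 — a constant shift. This is a Caesar cipher with shift 19.
Decoding vtgwr: v−19=c, t−19=a, g−19=n, w−19=d, r−19=y.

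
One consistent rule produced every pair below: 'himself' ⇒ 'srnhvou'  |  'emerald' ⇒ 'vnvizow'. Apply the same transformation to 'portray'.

Each letter is replaced by its mirror in the alphabet: a↔z, b↔y, c↔x, and so on (the Atbash cipher).
Applying it to portray: p↔k, o↔l, r↔i, t↔g, r↔i, a↔z, y↔b.

kligizb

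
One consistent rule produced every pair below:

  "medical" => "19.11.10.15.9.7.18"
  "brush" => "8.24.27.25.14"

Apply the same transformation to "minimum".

m is letter #13 and maps to 19: an offset of 6. The number is (letter's place in the alphabet, a=1) + 6.
Applying it to minimum: m=13→19, i=9→15, n=14→20, i=9→15, m=13→19, u=21→27, m=13→19.

19.15.20.15.19.27.19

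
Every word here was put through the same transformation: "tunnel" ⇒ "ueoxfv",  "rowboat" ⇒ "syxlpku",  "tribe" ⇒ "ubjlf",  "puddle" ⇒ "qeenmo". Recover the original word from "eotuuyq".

Shifts by position in tunnel: pos 0: t→u (+1), pos 1: u→e (+10), pos 2: n→o (+1), pos 3: n→x (+10) — repeating every 2. The shifts repeat in a cycle of length 2: positions 0,1,… shift by +1, +10, then the pattern repeats.
Reversing it on eotuuyq: e−1=d, o−10=e, t−1=s, u−10=k, u−1=t, y−10=o, q−1=p.

desktop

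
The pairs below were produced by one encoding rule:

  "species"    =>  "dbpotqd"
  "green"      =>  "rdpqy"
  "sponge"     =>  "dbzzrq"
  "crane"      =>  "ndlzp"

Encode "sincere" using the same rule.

A repeating key of period 2 is used — shifts +11, +12 over and over.
Applying it to sincere: s+11=d, i+12=u, n+11=y, c+12=o, e+11=p, r+12=d, e+11=p.

duyopdp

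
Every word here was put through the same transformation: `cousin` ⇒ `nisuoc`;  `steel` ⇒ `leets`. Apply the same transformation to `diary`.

yraid

The output letters match the input read backwards: cousin reversed is nisuoc. The word is simply reversed.
For diary: reverse → yraid.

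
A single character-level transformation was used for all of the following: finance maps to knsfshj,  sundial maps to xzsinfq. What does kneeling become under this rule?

This is a Caesar cipher with shift 5.
On kneeling: k+5=p, n+5=s, e+5=j, e+5=j, l+5=q, i+5=n, n+5=s, g+5=l.

psjjqnsl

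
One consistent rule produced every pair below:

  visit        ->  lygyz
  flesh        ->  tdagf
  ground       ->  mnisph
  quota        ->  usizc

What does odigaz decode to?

v(21)→l(11) and i(8)→y(24) fit y≡19x+2 (mod 26); the inverse of 19 mod 26 is 11. Treating letters as 0–25, the rule is x ↦ 19x + 2 (mod 26).
Decoding odigaz: o(14)→11·(14−2)≡2=c; d(3)→11·(3−2)≡11=l; i(8)→11·(8−2)≡14=o; g(6)→11·(6−2)≡18=s; a(0)→11·(0−2)≡4=e; z(25)→11·(25−2)≡19=t (all mod 26).

closet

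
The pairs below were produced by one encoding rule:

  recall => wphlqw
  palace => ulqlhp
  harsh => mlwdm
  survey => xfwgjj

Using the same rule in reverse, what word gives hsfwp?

chalk

Shifts by position in recall: pos 0: r→w (+5), pos 1: e→p (+11), pos 2: c→h (+5), pos 3: a→l (+11) — repeating every 2. The shifts repeat in a cycle of length 2: positions 0,1,… shift by +5, +11, then the pattern repeats.
Decoding hsfwp: h−5=c, s−11=h, f−5=a, w−11=l, p−5=k.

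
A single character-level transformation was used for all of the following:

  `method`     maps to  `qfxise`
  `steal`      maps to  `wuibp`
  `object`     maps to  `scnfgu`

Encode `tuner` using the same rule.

Shifts by position in method: pos 0: m→q (+4), pos 1: e→f (+1), pos 2: t→x (+4), pos 3: h→i (+1) — repeating every 2. It's a Vigenère-style cipher with numeric key [4,1]: position i shifts by key[i mod 2].
For tuner: t+4=x, u+1=v, n+4=r, e+1=f, r+4=v.

xvrfv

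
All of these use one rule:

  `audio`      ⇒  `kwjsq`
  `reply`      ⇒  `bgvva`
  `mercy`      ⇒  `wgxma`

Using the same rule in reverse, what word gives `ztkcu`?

press

Shifts by position in audio: pos 0: a→k (+10), pos 1: u→w (+2), pos 2: d→j (+6), pos 3: i→s (+10), pos 4: o→q (+2) — repeating every 3. The shifts repeat in a cycle of length 3: positions 0,1,… shift by +10, +2, +6, then the pattern repeats.
Undoing it on ztkcu: z−10=p, t−2=r, k−6=e, c−10=s, u−2=s.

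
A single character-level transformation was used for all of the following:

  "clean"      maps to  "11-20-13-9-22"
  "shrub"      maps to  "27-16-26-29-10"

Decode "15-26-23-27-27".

c is letter #3 and maps to 11: an offset of 8. The number is (letter's place in the alphabet, a=1) + 8.
Reversing it on 15-26-23-27-27: 15→(15−8)÷1=7=g, 26→(26−8)÷1=18=r, 23→(23−8)÷1=15=o, 27→(27−8)÷1=19=s, 27→(27−8)÷1=19=s.

gross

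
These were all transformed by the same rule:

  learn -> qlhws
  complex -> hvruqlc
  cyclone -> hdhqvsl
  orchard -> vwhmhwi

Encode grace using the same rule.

lwhhl

The shift depends on letter class: consonant l→q is +5, but vowel e→l is +7. The rule splits by letter class: vowels +7, consonants +5.
On grace: g(cons)+5=l, r(cons)+5=w, a(vowel)+7=h, c(cons)+5=h, e(vowel)+7=l.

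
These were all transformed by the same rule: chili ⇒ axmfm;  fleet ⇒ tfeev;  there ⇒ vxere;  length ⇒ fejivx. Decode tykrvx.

fourth

c(2)→a(0) and h(7)→x(23) fit y≡15x+22 (mod 26); the inverse of 15 mod 26 is 7. Each letter's alphabet position (a=0..z=25) is mapped through 15·x+22 mod 26 — an affine cipher.
Reversing it on tykrvx: t(19)→7·(19−22)≡5=f; y(24)→7·(24−22)≡14=o; k(10)→7·(10−22)≡20=u; r(17)→7·(17−22)≡17=r; v(21)→7·(21−22)≡19=t; x(23)→7·(23−22)≡7=h (all mod 26).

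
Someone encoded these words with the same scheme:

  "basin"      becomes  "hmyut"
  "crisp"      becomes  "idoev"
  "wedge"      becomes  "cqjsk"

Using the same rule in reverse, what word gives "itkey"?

Shifts by position in basin: pos 0: b→h (+6), pos 1: a→m (+12), pos 2: s→y (+6), pos 3: i→u (+12) — repeating every 2. The shifts repeat in a cycle of length 2: positions 0,1,… shift by +6, +12, then the pattern repeats.
Reversing it on itkey: i−6=c, t−12=h, k−6=e, e−12=s, y−6=s.

chess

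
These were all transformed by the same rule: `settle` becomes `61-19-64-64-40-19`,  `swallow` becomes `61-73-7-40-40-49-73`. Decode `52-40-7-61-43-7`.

s(#19)→61 and e(#5)→19: differences scale by 3, so n = 3·pos + 4. The formula is n = 3×(alphabet index, a=1) + 4.
Reversing it on 52-40-7-61-43-7: 52→(52−4)÷3=16=p, 40→(40−4)÷3=12=l, 7→(7−4)÷3=1=a, 61→(61−4)÷3=19=s, 43→(43−4)÷3=13=m, 7→(7−4)÷3=1=a.

plasma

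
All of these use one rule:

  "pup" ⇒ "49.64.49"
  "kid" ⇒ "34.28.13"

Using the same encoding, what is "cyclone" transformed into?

p(#16)→49 and u(#21)→64: differences scale by 3, so n = 3·pos + 1. The formula is n = 3×(alphabet index, a=1) + 1.
Applying it to cyclone: c=3→10, y=25→76, c=3→10, l=12→37, o=15→46, n=14→43, e=5→16.

10.76.10.37.46.43.16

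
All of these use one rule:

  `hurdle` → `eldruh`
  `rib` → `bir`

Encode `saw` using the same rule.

The output letters match the input read backwards: hurdle reversed is eldruh. It's just the letters in reverse order.
For saw: reverse → was.

was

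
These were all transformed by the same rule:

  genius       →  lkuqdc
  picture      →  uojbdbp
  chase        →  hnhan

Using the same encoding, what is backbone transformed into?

ggjskyyq

In genius: g→l is +5, e→k is +6, n→u is +7, i→q is +8 — the shift increases by 1 each position. The shift increases by 1 at each position, starting from +5: 5, 6, 7, ….
On backbone: b+5=g, a+6=g, c+7=j, k+8=s, b+9=k, o+10=y, n+11=y, e+12=q.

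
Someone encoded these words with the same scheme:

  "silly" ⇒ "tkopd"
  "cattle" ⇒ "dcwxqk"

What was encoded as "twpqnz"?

In silly: s→t is +1, i→k is +2, l→o is +3, l→p is +4 — the shift increases by 1 each position. Letter i (0-indexed) is shifted by i+1, so successive shifts are 1, 2, 3, ….
Decoding twpqnz: t−1=s, w−2=u, p−3=m, q−4=m, n−5=i, z−6=t.

summit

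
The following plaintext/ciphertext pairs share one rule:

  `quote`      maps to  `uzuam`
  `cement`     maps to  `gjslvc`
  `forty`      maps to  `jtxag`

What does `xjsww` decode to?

tempo

In quote: q→u is +4, u→z is +5, o→u is +6, t→a is +7 — the shift increases by 1 each position. Letter i (0-indexed) is shifted by i+4, so successive shifts are 4, 5, 6, ….
Reversing it on xjsww: x−4=t, j−5=e, s−6=m, w−7=p, w−8=o.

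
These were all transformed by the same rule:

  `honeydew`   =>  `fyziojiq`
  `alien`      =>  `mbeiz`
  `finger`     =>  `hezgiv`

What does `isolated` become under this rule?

h(7)→f(5) and o(14)→y(24) fit y≡25x+12 (mod 26); the inverse of 25 mod 26 is 25. This is an affine cipher: with a=0,…,z=25, each position x becomes (25x+12) mod 26.
For isolated: i(8)→25·8+12≡4=e; s(18)→25·18+12≡20=u; o(14)→25·14+12≡24=y; l(11)→25·11+12≡1=b; a(0)→25·0+12≡12=m; t(19)→25·19+12≡19=t; e(4)→25·4+12≡8=i; d(3)→25·3+12≡9=j (all mod 26).

euybmtij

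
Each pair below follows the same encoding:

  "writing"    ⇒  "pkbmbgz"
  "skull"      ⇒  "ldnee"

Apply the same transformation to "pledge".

iexwzx

Compare letters: w→p is +19, r→k is +19, i→b is +19 — a constant shift. Every letter moves 19 places later in the alphabet, wrapping around z→a.
Applying it to pledge: p+19=i, l+19=e, e+19=x, d+19=w, g+19=z, e+19=x.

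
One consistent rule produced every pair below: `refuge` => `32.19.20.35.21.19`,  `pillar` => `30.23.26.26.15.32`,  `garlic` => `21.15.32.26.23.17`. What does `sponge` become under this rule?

r is letter #18 and maps to 32: an offset of 14. The number is (letter's place in the alphabet, a=1) + 14.
For sponge: s=19→33, p=16→30, o=15→29, n=14→28, g=7→21, e=5→19.

33.30.29.28.21.19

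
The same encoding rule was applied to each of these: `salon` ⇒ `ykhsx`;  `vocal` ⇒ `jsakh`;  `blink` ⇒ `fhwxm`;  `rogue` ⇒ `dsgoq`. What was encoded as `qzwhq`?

Each letter's alphabet position (a=0..z=25) is mapped through 21·x+10 mod 26 — an affine cipher.
Decoding qzwhq: q(16)→5·(16−10)≡4=e; z(25)→5·(25−10)≡23=x; w(22)→5·(22−10)≡8=i; h(7)→5·(7−10)≡11=l; q(16)→5·(16−10)≡4=e (all mod 26).

exile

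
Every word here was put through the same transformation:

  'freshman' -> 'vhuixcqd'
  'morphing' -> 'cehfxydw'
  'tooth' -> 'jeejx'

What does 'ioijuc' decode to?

system

Compare letters: f→v is +16, r→h is +16, e→u is +16 — a constant shift. Each letter is shifted forward by 16 in the alphabet (a Caesar shift of +16).
Undoing it on ioijuc: i−16=s, o−16=y, i−16=s, j−16=t, u−16=e, c−16=m.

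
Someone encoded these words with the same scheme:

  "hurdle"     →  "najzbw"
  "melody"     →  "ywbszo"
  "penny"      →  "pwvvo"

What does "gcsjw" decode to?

score

This is an affine cipher: with a=0,…,z=25, each position x becomes (23x+8) mod 26.
Reversing it on gcsjw: g(6)→17·(6−8)≡18=s; c(2)→17·(2−8)≡2=c; s(18)→17·(18−8)≡14=o; j(9)→17·(9−8)≡17=r; w(22)→17·(22−8)≡4=e (all mod 26).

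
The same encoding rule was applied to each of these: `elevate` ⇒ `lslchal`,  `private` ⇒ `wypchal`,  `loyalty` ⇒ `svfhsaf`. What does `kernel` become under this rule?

Compare letters: e→l is +7, l→s is +7, e→l is +7 — a constant shift. This is a Caesar cipher with shift 7.
Applying it to kernel: k+7=r, e+7=l, r+7=y, n+7=u, e+7=l, l+7=s.

rlyuls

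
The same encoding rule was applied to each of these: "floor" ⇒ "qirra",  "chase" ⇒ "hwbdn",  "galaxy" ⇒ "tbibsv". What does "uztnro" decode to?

f(5)→q(16) and l(11)→i(8) fit y≡3x+1 (mod 26); the inverse of 3 mod 26 is 9. Each letter's alphabet position (a=0..z=25) is mapped through 3·x+1 mod 26 — an affine cipher.
Reversing it on uztnro: u(20)→9·(20−1)≡15=p; z(25)→9·(25−1)≡8=i; t(19)→9·(19−1)≡6=g; n(13)→9·(13−1)≡4=e; r(17)→9·(17−1)≡14=o; o(14)→9·(14−1)≡13=n (all mod 26).

pigeon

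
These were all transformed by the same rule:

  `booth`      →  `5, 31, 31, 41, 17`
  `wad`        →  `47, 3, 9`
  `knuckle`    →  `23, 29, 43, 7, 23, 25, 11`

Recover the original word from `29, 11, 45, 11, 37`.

never

Each letter becomes 2×(its alphabet position, a=1..z=26) + 1.
Decoding 29, 11, 45, 11, 37: 29→(29−1)÷2=14=n, 11→(11−1)÷2=5=e, 45→(45−1)÷2=22=v, 11→(11−1)÷2=5=e, 37→(37−1)÷2=18=r.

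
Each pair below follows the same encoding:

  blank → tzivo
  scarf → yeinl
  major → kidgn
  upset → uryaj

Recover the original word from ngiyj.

b(1)→t(19) and l(11)→z(25) fit y≡11x+8 (mod 26); the inverse of 11 mod 26 is 19. Each letter's alphabet position (a=0..z=25) is mapped through 11·x+8 mod 26 — an affine cipher.
Undoing it on ngiyj: n(13)→19·(13−8)≡17=r; g(6)→19·(6−8)≡14=o; i(8)→19·(8−8)≡0=a; y(24)→19·(24−8)≡18=s; j(9)→19·(9−8)≡19=t (all mod 26).

roast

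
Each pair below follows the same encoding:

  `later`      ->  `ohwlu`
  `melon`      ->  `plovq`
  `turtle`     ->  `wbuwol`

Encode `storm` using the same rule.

vwvup

Two shifts are in play — +7 for a/e/i/o/u, +3 for every other letter.
For storm: s(cons)+3=v, t(cons)+3=w, o(vowel)+7=v, r(cons)+3=u, m(cons)+3=p.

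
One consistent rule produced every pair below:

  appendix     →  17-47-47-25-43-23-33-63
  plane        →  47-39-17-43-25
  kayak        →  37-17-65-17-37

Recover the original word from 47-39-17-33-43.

Each letter becomes 2×(its alphabet position, a=1..z=26) + 15.
Decoding 47-39-17-33-43: 47→(47−15)÷2=16=p, 39→(39−15)÷2=12=l, 17→(17−15)÷2=1=a, 33→(33−15)÷2=9=i, 43→(43−15)÷2=14=n.

plain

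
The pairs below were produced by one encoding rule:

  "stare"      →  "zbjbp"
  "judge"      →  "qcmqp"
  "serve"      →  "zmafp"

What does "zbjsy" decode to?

stain

In stare: s→z is +7, t→b is +8, a→j is +9, r→b is +10 — the shift increases by 1 each position. Letter i (0-indexed) is shifted by i+7, so successive shifts are 7, 8, 9, ….
Reversing it on zbjsy: z−7=s, b−8=t, j−9=a, s−10=i, y−11=n.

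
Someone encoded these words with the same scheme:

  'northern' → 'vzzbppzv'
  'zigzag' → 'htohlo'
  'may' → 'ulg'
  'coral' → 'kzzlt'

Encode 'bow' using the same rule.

The shift depends on letter class: consonant n→v is +8, but vowel o→z is +11. The rule splits by letter class: vowels +11, consonants +8.
For bow: b(cons)+8=j, o(vowel)+11=z, w(cons)+8=e.

jze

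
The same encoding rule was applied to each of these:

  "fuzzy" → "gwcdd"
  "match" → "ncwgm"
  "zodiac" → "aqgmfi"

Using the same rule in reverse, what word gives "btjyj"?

argue

The shift increases by 1 at each position, starting from +1: 1, 2, 3, ….
Reversing it on btjyj: b−1=a, t−2=r, j−3=g, y−4=u, j−5=e.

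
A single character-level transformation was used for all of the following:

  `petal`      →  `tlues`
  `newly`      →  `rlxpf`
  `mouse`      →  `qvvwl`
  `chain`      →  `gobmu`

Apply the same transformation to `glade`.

ksbhl

Shifts by position in petal: pos 0: p→t (+4), pos 1: e→l (+7), pos 2: t→u (+1), pos 3: a→e (+4), pos 4: l→s (+7) — repeating every 3. The shifts repeat in a cycle of length 3: positions 0,1,… shift by +4, +7, +1, then the pattern repeats.
For glade: g+4=k, l+7=s, a+1=b, d+4=h, e+7=l.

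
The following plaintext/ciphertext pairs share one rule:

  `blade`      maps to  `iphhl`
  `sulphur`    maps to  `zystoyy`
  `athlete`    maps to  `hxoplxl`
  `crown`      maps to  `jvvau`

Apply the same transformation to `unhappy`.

Shifts by position in blade: pos 0: b→i (+7), pos 1: l→p (+4), pos 2: a→h (+7), pos 3: d→h (+4) — repeating every 2. It's a Vigenère-style cipher with numeric key [7,4]: position i shifts by key[i mod 2].
For unhappy: u+7=b, n+4=r, h+7=o, a+4=e, p+7=w, p+4=t, y+7=f.

broewtf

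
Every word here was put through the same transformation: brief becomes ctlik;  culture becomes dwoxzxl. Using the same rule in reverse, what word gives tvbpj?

style

In brief: b→c is +1, r→t is +2, i→l is +3, e→i is +4 — the shift increases by 1 each position. The shift increases by 1 at each position, starting from +1: 1, 2, 3, ….
Undoing it on tvbpj: t−1=s, v−2=t, b−3=y, p−4=l, j−5=e.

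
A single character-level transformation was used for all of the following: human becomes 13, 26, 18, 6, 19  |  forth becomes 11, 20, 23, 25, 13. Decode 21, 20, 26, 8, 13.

h is letter #8 and maps to 13: an offset of 5. Each letter is replaced by its alphabet position (a=1..z=26) + 5.
Decoding 21, 20, 26, 8, 13: 21→(21−5)÷1=16=p, 20→(20−5)÷1=15=o, 26→(26−5)÷1=21=u, 8→(8−5)÷1=3=c, 13→(13−5)÷1=8=h.

pouch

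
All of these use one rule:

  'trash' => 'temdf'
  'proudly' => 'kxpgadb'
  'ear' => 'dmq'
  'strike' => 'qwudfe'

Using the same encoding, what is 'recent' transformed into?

The output letters match the input read backwards, each shifted +12: trash reversed is hsart. Two steps: reverse the string, then apply a Caesar shift of +12.
On recent: reverse → tnecer; then shift: t+12=f, n+12=z, e+12=q, c+12=o, e+12=q, r+12=d.

fzqoqd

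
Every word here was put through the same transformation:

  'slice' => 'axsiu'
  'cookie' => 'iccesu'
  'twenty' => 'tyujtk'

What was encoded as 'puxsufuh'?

s(18)→a(0) and l(11)→x(23) fit y≡19x+22 (mod 26); the inverse of 19 mod 26 is 11. Treating letters as 0–25, the rule is x ↦ 19x + 22 (mod 26).
Decoding puxsufuh: p(15)→11·(15−22)≡1=b; u(20)→11·(20−22)≡4=e; x(23)→11·(23−22)≡11=l; s(18)→11·(18−22)≡8=i; u(20)→11·(20−22)≡4=e; f(5)→11·(5−22)≡21=v; u(20)→11·(20−22)≡4=e; h(7)→11·(7−22)≡17=r (all mod 26).

believer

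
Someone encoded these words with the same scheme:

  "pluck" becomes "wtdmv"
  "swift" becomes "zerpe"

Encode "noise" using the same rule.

uwrcp

In pluck: p→w is +7, l→t is +8, u→d is +9, c→m is +10 — the shift increases by 1 each position. Letter i (0-indexed) is shifted by i+7, so successive shifts are 7, 8, 9, ….
On noise: n+7=u, o+8=w, i+9=r, s+10=c, e+11=p.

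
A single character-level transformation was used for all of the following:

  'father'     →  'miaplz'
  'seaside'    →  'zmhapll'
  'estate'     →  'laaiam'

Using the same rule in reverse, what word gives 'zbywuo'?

Shifts by position in father: pos 0: f→m (+7), pos 1: a→i (+8), pos 2: t→a (+7), pos 3: h→p (+8) — repeating every 2. The shifts repeat in a cycle of length 2: positions 0,1,… shift by +7, +8, then the pattern repeats.
Undoing it on zbywuo: z−7=s, b−8=t, y−7=r, w−8=o, u−7=n, o−8=g.

strong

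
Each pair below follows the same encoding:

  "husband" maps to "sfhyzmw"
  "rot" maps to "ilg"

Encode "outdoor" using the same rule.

Each pair mirrors across the alphabet (h↔s, u↔f, s↔h): positions sum to 25. Letters are reflected about the middle of the alphabet (position → 25−position): Atbash.
For outdoor: o↔l, u↔f, t↔g, d↔w, o↔l, o↔l, r↔i.

lfgwlli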